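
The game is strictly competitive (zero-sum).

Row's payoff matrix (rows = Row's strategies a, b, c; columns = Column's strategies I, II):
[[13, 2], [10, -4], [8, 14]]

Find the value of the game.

Row b is strictly dominated by row a, so Row never plays it.
The remaining 2×2 game on (a, c) × (I, II) has no saddle point. Let Row play a with probability p; indifference gives 13p + 8(1−p) = 2p + 14(1−p), so p = 6/17.
Similarly Column's optimal q on I is 12/17, and the value is 13·(12/17) + (2)·(5/17) = 166/17.

166/17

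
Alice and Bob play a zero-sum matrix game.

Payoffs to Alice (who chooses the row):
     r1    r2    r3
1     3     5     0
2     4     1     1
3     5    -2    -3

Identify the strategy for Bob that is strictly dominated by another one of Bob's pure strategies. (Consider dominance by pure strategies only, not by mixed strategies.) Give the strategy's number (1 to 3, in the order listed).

1

Bob prefers columns that give Alice less. Compare r1 with r3: 0 < 3, 1 < 4, -3 < 5.
So r3 strictly dominates r1 for Bob; r1 is strictly dominated.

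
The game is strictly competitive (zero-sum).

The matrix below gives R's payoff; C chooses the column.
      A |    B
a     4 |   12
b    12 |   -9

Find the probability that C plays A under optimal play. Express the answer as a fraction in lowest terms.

21/29

Row minima are 4 and -9, so R's maximin is 4; column maxima are 12 and 12, so C's minimax is 12. These differ, so the equilibrium is in mixed strategies.
Let C play A with probability q. R is indifferent when 4q + 12(1−q) = 12q − 9(1−q), giving q = 21/29.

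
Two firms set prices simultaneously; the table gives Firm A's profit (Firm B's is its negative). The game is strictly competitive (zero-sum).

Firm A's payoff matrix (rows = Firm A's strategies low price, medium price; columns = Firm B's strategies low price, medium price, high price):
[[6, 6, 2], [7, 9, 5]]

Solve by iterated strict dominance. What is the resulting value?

5

Column low price is strictly dominated by high price for Firm B (2<6, 5<7); eliminate low price.
Column medium price is strictly dominated by high price for Firm B (2<6, 5<9); eliminate medium price.
Row low price is strictly dominated by row medium price (5>2); eliminate low price.
Only (medium price, high price) remains, with payoff 5.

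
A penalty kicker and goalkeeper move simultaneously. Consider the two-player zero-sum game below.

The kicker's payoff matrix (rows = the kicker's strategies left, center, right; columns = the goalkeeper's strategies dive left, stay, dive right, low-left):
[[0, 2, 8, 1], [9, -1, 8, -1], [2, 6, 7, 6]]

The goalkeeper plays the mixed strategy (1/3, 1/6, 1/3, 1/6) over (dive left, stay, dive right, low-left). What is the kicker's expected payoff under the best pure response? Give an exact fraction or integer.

left: (0)·(1/3) + (2)·(1/6) + (8)·(1/3) + (1)·(1/6) = 19/6.
center: (9)·(1/3) + (-1)·(1/6) + (8)·(1/3) + (-1)·(1/6) = 16/3.
right: (2)·(1/3) + (6)·(1/6) + (7)·(1/3) + (6)·(1/6) = 5.
The best pure response is center with expected payoff 16/3.

16/3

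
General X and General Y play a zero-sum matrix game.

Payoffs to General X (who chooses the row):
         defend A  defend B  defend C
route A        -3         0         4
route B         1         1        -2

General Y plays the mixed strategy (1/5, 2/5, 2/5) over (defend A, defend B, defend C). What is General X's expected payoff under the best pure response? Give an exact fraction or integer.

1

route A: (-3)·(1/5) + (0)·(2/5) + (4)·(2/5) = 1.
route B: (1)·(1/5) + (1)·(2/5) + (-2)·(2/5) = -1/5.
The best pure response is route A with expected payoff 1.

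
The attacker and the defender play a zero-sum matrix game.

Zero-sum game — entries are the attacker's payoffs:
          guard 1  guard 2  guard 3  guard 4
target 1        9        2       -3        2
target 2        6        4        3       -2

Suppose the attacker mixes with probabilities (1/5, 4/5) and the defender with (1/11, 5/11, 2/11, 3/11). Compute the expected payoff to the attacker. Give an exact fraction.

123/55

Against (1/11, 5/11, 2/11, 3/11), each row's expected payoff is target 1: 19/11; target 2: 26/11.
Taking the (1/5, 4/5)-weighted average: (1/5)·(19/11) + (4/5)·(26/11) = 123/55.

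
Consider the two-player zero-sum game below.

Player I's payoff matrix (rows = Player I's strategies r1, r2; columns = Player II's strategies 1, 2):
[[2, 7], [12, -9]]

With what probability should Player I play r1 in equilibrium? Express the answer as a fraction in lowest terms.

21/26

Row minima are 2 and -9, so Player I's maximin is 2; column maxima are 12 and 7, so Player II's minimax is 7. These differ, so the equilibrium is in mixed strategies.
Let Player I play r1 with probability p. Player II is indifferent when 2p + 12(1−p) = 7p − 9(1−p), giving p = 21/26.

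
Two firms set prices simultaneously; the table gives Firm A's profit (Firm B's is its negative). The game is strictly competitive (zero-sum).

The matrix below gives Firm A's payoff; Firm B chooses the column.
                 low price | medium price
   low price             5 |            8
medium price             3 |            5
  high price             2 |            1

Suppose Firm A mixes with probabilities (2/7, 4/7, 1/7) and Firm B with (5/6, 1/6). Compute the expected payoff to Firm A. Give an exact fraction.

Against (5/6, 1/6), each row's expected payoff is low price: 11/2; medium price: 10/3; high price: 11/6.
Taking the (2/7, 4/7, 1/7)-weighted average: (2/7)·(11/2) + (4/7)·(10/3) + (1/7)·(11/6) = 157/42.

157/42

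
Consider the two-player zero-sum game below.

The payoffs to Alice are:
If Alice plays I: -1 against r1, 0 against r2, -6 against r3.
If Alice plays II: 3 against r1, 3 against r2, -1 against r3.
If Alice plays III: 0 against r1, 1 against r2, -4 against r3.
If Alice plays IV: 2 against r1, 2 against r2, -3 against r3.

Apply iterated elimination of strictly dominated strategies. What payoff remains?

-1

Row III is strictly dominated by row II (3>0, 3>1, -1>-4); eliminate III.
Row IV is strictly dominated by row II (3>2, 3>2, -1>-3); eliminate IV.
Column r2 is strictly dominated by r3 for Bob (-6<0, -1<3); eliminate r2.
Column r1 is strictly dominated by r3 for Bob (-6<-1, -1<3); eliminate r1.
Row I is strictly dominated by row II (-1>-6); eliminate I.
Only (II, r3) remains, with payoff -1.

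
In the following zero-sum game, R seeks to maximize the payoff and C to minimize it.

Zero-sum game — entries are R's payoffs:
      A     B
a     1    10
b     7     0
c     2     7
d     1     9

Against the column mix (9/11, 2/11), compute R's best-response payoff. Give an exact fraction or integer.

a: (1)·(9/11) + (10)·(2/11) = 29/11.
b: (7)·(9/11) + (0)·(2/11) = 63/11.
c: (2)·(9/11) + (7)·(2/11) = 32/11.
d: (1)·(9/11) + (9)·(2/11) = 27/11.
The best pure response is b with expected payoff 63/11.

63/11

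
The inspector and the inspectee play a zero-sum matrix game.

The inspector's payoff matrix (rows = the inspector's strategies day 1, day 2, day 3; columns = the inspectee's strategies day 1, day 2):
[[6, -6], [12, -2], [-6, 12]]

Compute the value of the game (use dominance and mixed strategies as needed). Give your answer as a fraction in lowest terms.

Row day 1 is strictly dominated by row day 2, so the inspector never plays it.
The remaining 2×2 game on (day 2, day 3) × (day 1, day 2) has no saddle point. Let the inspector play day 2 with probability p; indifference gives 12p − 6(1−p) = −2p + 12(1−p), so p = 9/16.
Similarly the inspectee's optimal q on day 1 is 7/16, and the value is 12·(7/16) + (-2)·(9/16) = 33/8.

33/8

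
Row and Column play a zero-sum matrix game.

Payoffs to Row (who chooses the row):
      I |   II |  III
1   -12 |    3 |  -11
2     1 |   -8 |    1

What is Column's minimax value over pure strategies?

1

The worst case (largest entry) in each column is I: 1, II: 3, III: 1.
The best (smallest) of these is 1.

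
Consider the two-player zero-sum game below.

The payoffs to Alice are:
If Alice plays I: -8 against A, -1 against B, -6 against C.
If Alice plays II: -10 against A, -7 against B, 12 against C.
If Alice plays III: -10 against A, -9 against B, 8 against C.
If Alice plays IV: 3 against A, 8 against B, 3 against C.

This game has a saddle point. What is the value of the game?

Row minima: -8, -10, -10, 3 → Alice's maximin is 3.
Column maxima: 3, 8, 12 → Bob's minimax is 3.
They coincide at (IV, A), so the value is 3.

3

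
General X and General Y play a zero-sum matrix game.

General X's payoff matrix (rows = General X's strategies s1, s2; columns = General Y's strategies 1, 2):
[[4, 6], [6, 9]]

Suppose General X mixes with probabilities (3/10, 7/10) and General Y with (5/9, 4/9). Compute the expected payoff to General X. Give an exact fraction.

33/5

Against (5/9, 4/9), each row's expected payoff is s1: 44/9; s2: 22/3.
Taking the (3/10, 7/10)-weighted average: (3/10)·(44/9) + (7/10)·(22/3) = 33/5.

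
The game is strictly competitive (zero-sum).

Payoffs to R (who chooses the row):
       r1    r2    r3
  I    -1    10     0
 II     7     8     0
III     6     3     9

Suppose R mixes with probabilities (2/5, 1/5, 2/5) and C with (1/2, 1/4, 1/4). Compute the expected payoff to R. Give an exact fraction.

Against (1/2, 1/4, 1/4), each row's expected payoff is I: 2; II: 11/2; III: 6.
Taking the (2/5, 1/5, 2/5)-weighted average: (2/5)·(2) + (1/5)·(11/2) + (2/5)·(6) = 43/10.

43/10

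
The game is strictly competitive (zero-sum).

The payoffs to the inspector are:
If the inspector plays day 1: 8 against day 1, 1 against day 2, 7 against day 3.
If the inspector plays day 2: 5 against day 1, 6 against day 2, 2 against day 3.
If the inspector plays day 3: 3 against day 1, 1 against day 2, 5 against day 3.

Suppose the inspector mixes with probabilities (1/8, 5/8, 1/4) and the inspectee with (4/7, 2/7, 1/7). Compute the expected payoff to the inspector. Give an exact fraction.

249/56

Against (4/7, 2/7, 1/7), each row's expected payoff is day 1: 41/7; day 2: 34/7; day 3: 19/7.
Taking the (1/8, 5/8, 1/4)-weighted average: (1/8)·(41/7) + (5/8)·(34/7) + (1/4)·(19/7) = 249/56.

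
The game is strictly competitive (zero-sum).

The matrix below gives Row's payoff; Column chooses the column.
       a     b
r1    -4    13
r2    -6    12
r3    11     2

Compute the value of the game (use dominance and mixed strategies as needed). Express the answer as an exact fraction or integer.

151/26

Row r2 is strictly dominated by row r1, so Row never plays it.
The remaining 2×2 game on (r1, r3) × (a, b) has no saddle point. Let Row play r1 with probability p; indifference gives −4p + 11(1−p) = 13p + 2(1−p), so p = 9/26.
Similarly Column's optimal q on a is 11/26, and the value is -4·(11/26) + (13)·(15/26) = 151/26.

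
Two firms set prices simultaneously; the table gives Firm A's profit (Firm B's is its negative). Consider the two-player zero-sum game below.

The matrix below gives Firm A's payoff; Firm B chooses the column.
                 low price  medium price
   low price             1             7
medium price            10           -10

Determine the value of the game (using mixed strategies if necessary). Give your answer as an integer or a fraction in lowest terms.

Row minima are 1 and -10, so Firm A's maximin is 1; column maxima are 10 and 7, so Firm B's minimax is 7. These differ, so the equilibrium is in mixed strategies.
Let Firm A play low price with probability p. Firm B is indifferent when p + 10(1−p) = 7p − 10(1−p), giving p = 10/13.
Let Firm B play low price with probability q. Firm A is indifferent when q + 7(1−q) = 10q − 10(1−q), giving q = 17/26.
The value is 1·(17/26) + (7)·(9/26) = 40/13.

40/13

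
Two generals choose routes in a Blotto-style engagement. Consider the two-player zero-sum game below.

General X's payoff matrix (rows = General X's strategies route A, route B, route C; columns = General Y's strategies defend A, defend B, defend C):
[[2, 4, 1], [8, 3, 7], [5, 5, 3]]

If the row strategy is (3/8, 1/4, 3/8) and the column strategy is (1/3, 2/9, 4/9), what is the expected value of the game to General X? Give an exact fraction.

281/72

Against (1/3, 2/9, 4/9), each row's expected payoff is route A: 2; route B: 58/9; route C: 37/9.
Taking the (3/8, 1/4, 3/8)-weighted average: (3/8)·(2) + (1/4)·(58/9) + (3/8)·(37/9) = 281/72.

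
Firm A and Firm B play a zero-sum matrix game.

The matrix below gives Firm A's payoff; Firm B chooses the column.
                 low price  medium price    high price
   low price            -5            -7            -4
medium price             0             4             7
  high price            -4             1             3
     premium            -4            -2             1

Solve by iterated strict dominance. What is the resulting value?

0

Row high price is strictly dominated by row medium price (0>-4, 4>1, 7>3); eliminate high price.
Column high price is strictly dominated by low price for Firm B (-5<-4, 0<7, -4<1); eliminate high price.
Row premium is strictly dominated by row medium price (0>-4, 4>-2); eliminate premium.
Row low price is strictly dominated by row medium price (0>-5, 4>-7); eliminate low price.
Column medium price is strictly dominated by low price for Firm B (0<4); eliminate medium price.
Only (medium price, low price) remains, with payoff 0.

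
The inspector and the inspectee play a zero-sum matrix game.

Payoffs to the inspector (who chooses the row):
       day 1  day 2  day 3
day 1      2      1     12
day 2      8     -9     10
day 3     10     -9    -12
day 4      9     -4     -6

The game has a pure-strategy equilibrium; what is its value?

Row minima: 1, -9, -12, -6 → the inspector's maximin is 1.
Column maxima: 10, 1, 12 → the inspectee's minimax is 1.
They coincide at (day 1, day 2), so the value is 1.

1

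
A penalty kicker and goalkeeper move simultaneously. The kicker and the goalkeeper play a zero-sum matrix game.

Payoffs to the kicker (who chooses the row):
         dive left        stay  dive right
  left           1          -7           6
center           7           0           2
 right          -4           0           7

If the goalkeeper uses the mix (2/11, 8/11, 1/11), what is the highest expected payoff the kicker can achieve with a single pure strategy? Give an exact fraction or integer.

left: (1)·(2/11) + (-7)·(8/11) + (6)·(1/11) = -48/11.
center: (7)·(2/11) + (0)·(8/11) + (2)·(1/11) = 16/11.
right: (-4)·(2/11) + (0)·(8/11) + (7)·(1/11) = -1/11.
The best pure response is center with expected payoff 16/11.

16/11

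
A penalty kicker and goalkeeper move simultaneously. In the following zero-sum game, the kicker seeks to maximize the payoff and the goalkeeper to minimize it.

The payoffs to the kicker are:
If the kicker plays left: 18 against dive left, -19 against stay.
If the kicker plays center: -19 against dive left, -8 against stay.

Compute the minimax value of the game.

Row minima are -19 and -19, so the kicker's maximin is -19; column maxima are 18 and -8, so the goalkeeper's minimax is -8. These differ, so the equilibrium is in mixed strategies.
Let the kicker play left with probability p. The goalkeeper is indifferent when 18p − 19(1−p) = −19p − 8(1−p), giving p = 11/48.
Let the goalkeeper play dive left with probability q. The kicker is indifferent when 18q − 19(1−q) = −19q − 8(1−q), giving q = 11/48.
The value is 18·(11/48) + (-19)·(37/48) = -505/48.

-505/48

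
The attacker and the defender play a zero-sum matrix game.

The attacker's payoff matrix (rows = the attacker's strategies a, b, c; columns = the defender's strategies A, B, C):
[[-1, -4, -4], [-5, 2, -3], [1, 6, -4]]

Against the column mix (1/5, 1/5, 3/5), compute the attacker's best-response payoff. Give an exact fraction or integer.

a: (-1)·(1/5) + (-4)·(1/5) + (-4)·(3/5) = -17/5.
b: (-5)·(1/5) + (2)·(1/5) + (-3)·(3/5) = -12/5.
c: (1)·(1/5) + (6)·(1/5) + (-4)·(3/5) = -1.
The best pure response is c with expected payoff -1.

-1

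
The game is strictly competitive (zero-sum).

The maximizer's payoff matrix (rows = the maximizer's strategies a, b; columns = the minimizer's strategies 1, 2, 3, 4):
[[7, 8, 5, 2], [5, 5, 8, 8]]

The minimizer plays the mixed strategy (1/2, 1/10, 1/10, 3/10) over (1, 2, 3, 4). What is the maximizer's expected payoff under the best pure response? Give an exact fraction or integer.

a: (7)·(1/2) + (8)·(1/10) + (5)·(1/10) + (2)·(3/10) = 27/5.
b: (5)·(1/2) + (5)·(1/10) + (8)·(1/10) + (8)·(3/10) = 31/5.
The best pure response is b with expected payoff 31/5.

31/5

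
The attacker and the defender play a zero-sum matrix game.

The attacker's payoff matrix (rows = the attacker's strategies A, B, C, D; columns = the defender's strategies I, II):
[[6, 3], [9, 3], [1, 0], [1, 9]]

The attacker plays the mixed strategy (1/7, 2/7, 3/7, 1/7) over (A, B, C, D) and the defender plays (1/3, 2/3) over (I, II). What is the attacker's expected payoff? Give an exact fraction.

Against (1/3, 2/3), each row's expected payoff is A: 4; B: 5; C: 1/3; D: 19/3.
Taking the (1/7, 2/7, 3/7, 1/7)-weighted average: (1/7)·(4) + (2/7)·(5) + (3/7)·(1/3) + (1/7)·(19/3) = 64/21.

64/21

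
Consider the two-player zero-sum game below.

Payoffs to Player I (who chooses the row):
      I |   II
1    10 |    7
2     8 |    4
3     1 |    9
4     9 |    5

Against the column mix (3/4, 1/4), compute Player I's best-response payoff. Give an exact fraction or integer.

1: (10)·(3/4) + (7)·(1/4) = 37/4.
2: (8)·(3/4) + (4)·(1/4) = 7.
3: (1)·(3/4) + (9)·(1/4) = 3.
4: (9)·(3/4) + (5)·(1/4) = 8.
The best pure response is 1 with expected payoff 37/4.

37/4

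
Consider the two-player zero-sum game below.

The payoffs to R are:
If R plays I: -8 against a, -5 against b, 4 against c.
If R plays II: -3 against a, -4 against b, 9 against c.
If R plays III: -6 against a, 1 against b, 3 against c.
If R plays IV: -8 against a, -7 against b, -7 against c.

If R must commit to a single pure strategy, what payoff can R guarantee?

The worst-case payoff for each row is I: -8, II: -4, III: -6, IV: -8.
The best of these is -4.

-4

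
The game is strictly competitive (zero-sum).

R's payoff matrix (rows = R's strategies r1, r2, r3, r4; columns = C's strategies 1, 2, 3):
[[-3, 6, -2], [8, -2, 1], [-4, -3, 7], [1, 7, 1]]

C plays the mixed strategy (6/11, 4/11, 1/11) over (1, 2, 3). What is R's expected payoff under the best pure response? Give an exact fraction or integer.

41/11

r1: (-3)·(6/11) + (6)·(4/11) + (-2)·(1/11) = 4/11.
r2: (8)·(6/11) + (-2)·(4/11) + (1)·(1/11) = 41/11.
r3: (-4)·(6/11) + (-3)·(4/11) + (7)·(1/11) = -29/11.
r4: (1)·(6/11) + (7)·(4/11) + (1)·(1/11) = 35/11.
The best pure response is r2 with expected payoff 41/11.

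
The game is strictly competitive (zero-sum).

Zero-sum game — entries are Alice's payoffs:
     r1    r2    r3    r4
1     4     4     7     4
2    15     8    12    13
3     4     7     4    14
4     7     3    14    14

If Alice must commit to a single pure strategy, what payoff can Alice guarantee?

8

The worst-case payoff for each row is 1: 4, 2: 8, 3: 4, 4: 3.
The best of these is 8.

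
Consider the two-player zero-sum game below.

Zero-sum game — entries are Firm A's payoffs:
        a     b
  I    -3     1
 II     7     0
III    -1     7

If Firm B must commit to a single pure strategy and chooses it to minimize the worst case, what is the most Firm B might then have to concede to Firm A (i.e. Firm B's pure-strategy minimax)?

The worst case (largest entry) in each column is a: 7, b: 7.
The best (smallest) of these is 7.

7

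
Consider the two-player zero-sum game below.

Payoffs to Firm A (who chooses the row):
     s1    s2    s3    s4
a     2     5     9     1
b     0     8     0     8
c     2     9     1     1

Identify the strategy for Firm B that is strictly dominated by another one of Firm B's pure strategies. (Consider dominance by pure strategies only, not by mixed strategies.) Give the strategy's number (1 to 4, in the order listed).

2

Firm B prefers columns that give Firm A less. Compare s2 with s1: 2 < 5, 0 < 8, 2 < 9.
So s1 strictly dominates s2 for Firm B; s2 is strictly dominated.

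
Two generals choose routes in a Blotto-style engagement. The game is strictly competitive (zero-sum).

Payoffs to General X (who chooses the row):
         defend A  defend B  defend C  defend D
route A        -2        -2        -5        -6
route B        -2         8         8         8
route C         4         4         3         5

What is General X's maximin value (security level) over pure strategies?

3

The worst-case payoff for each row is route A: -6, route B: -2, route C: 3.
The best of these is 3.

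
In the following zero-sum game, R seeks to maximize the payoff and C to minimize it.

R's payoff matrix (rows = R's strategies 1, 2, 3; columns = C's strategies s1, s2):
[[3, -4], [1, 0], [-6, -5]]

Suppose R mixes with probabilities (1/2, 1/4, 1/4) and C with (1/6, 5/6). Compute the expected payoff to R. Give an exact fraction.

-8/3

Against (1/6, 5/6), each row's expected payoff is 1: -17/6; 2: 1/6; 3: -31/6.
Taking the (1/2, 1/4, 1/4)-weighted average: (1/2)·(-17/6) + (1/4)·(1/6) + (1/4)·(-31/6) = -8/3.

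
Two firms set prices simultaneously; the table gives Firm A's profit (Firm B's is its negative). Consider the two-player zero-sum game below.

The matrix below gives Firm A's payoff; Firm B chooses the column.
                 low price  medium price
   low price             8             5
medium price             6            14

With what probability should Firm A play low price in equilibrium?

Row minima are 5 and 6, so Firm A's maximin is 6; column maxima are 8 and 14, so Firm B's minimax is 8. These differ, so the equilibrium is in mixed strategies.
Let Firm A play low price with probability p. Firm B is indifferent when 8p + 6(1−p) = 5p + 14(1−p), giving p = 8/11.

8/11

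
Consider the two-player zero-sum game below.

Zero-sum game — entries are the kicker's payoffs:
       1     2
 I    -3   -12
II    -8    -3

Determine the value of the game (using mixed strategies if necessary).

-87/14

Row minima are -12 and -8, so the kicker's maximin is -8; column maxima are -3 and -3, so the goalkeeper's minimax is -3. These differ, so the equilibrium is in mixed strategies.
Let the kicker play I with probability p. The goalkeeper is indifferent when −3p − 8(1−p) = −12p − 3(1−p), giving p = 5/14.
Let the goalkeeper play 1 with probability q. The kicker is indifferent when −3q − 12(1−q) = −8q − 3(1−q), giving q = 9/14.
The value is -3·(9/14) + (-12)·(5/14) = -87/14.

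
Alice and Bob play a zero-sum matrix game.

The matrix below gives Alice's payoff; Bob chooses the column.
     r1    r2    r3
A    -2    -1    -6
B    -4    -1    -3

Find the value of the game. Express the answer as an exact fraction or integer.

Column r2 is strictly dominated by r1 for Bob (it gives Alice more in every row).
The remaining 2×2 game on (A, B) × (r1, r3) has no saddle point. Let Alice play A with probability p; indifference gives −2p − 4(1−p) = −6p − 3(1−p), so p = 1/5.
Similarly Bob's optimal q on r1 is 3/5, and the value is -2·(3/5) + (-6)·(2/5) = -18/5.

-18/5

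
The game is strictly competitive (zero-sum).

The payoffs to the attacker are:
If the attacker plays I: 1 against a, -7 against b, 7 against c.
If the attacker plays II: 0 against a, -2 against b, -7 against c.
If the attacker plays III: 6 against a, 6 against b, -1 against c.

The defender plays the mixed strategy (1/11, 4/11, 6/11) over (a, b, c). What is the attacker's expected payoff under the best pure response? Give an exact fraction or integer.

24/11

I: (1)·(1/11) + (-7)·(4/11) + (7)·(6/11) = 15/11.
II: (0)·(1/11) + (-2)·(4/11) + (-7)·(6/11) = -50/11.
III: (6)·(1/11) + (6)·(4/11) + (-1)·(6/11) = 24/11.
The best pure response is III with expected payoff 24/11.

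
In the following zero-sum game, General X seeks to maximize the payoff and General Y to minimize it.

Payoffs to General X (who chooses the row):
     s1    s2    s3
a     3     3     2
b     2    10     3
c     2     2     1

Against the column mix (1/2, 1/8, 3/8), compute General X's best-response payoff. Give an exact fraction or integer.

a: (3)·(1/2) + (3)·(1/8) + (2)·(3/8) = 21/8.
b: (2)·(1/2) + (10)·(1/8) + (3)·(3/8) = 27/8.
c: (2)·(1/2) + (2)·(1/8) + (1)·(3/8) = 13/8.
The best pure response is b with expected payoff 27/8.

27/8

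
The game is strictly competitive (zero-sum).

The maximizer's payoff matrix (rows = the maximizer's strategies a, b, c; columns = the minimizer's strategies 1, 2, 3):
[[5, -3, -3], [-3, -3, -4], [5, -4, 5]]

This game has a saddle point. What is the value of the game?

Row minima: -3, -4, -4 → the maximizer's maximin is -3.
Column maxima: 5, -3, 5 → the minimizer's minimax is -3.
They coincide at (a, 2), so the value is -3.

-3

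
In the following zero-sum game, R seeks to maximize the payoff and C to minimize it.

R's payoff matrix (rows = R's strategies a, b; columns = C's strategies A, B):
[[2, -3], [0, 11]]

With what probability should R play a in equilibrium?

11/16

Row minima are -3 and 0, so R's maximin is 0; column maxima are 2 and 11, so C's minimax is 2. These differ, so the equilibrium is in mixed strategies.
Let R play a with probability p. C is indifferent when 2p = −3p + 11(1−p), giving p = 11/16.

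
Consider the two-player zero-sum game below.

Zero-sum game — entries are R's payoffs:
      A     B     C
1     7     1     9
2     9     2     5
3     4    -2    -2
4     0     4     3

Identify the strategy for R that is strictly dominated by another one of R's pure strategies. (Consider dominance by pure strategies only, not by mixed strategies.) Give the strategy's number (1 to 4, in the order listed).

3

Compare 3 with 1: 7 > 4, 1 > -2, 9 > -2.
So 1 strictly dominates 3 for R; 3 is strictly dominated.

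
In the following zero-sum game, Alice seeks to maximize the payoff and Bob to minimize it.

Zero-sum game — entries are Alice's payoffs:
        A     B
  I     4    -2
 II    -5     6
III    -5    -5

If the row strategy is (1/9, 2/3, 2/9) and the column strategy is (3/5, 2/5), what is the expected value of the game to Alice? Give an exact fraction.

Against (3/5, 2/5), each row's expected payoff is I: 8/5; II: -3/5; III: -5.
Taking the (1/9, 2/3, 2/9)-weighted average: (1/9)·(8/5) + (2/3)·(-3/5) + (2/9)·(-5) = -4/3.

-4/3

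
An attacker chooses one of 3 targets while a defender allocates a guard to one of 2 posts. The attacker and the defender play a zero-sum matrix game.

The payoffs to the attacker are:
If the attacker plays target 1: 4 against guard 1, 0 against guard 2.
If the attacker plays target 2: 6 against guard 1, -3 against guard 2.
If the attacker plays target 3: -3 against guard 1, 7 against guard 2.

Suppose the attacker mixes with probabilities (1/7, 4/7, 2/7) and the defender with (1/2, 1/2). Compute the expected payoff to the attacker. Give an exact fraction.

Against (1/2, 1/2), each row's expected payoff is target 1: 2; target 2: 3/2; target 3: 2.
Taking the (1/7, 4/7, 2/7)-weighted average: (1/7)·(2) + (4/7)·(3/2) + (2/7)·(2) = 12/7.

12/7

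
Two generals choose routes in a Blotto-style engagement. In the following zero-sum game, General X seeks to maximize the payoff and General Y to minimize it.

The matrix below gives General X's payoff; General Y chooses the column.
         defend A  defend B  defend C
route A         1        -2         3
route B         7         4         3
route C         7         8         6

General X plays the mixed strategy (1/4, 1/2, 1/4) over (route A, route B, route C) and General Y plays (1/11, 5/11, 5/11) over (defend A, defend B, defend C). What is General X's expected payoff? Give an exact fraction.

167/44

Against (1/11, 5/11, 5/11), each row's expected payoff is route A: 6/11; route B: 42/11; route C: 7.
Taking the (1/4, 1/2, 1/4)-weighted average: (1/4)·(6/11) + (1/2)·(42/11) + (1/4)·(7) = 167/44.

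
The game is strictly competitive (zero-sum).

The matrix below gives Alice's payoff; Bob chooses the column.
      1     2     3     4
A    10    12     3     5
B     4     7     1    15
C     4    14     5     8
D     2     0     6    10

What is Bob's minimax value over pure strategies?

6

The worst case (largest entry) in each column is 1: 10, 2: 14, 3: 6, 4: 15.
The best (smallest) of these is 6.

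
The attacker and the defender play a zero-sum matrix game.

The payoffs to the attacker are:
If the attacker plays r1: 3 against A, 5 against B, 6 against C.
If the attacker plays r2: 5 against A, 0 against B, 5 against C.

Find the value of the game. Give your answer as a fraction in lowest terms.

Column C is strictly dominated by B for the defender (it gives the attacker more in every row).
The remaining 2×2 game on (r1, r2) × (A, B) has no saddle point. Let the attacker play r1 with probability p; indifference gives 3p + 5(1−p) = 5p, so p = 5/7.
Similarly the defender's optimal q on A is 5/7, and the value is 3·(5/7) + (5)·(2/7) = 25/7.

25/7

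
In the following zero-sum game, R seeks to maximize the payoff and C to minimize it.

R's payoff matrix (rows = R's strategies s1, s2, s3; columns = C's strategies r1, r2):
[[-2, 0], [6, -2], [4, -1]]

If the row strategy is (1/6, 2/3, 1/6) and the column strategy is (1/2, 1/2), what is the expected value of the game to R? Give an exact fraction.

17/12

Against (1/2, 1/2), each row's expected payoff is s1: -1; s2: 2; s3: 3/2.
Taking the (1/6, 2/3, 1/6)-weighted average: (1/6)·(-1) + (2/3)·(2) + (1/6)·(3/2) = 17/12.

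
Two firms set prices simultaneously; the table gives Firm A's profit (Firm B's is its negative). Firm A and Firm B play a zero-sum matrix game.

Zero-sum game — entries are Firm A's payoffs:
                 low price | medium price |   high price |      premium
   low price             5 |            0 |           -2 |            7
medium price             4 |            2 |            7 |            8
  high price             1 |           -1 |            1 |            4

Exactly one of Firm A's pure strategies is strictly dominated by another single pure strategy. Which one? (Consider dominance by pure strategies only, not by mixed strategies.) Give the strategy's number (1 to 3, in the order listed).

3

Compare high price with medium price: 4 > 1, 2 > -1, 7 > 1, 8 > 4.
So medium price strictly dominates high price for Firm A; high price is strictly dominated.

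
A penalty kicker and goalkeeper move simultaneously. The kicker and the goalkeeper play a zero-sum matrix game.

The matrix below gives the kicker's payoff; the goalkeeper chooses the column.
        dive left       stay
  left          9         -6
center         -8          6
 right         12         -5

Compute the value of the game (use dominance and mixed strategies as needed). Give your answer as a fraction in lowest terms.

Row left is strictly dominated by row right, so the kicker never plays it.
The remaining 2×2 game on (center, right) × (dive left, stay) has no saddle point. Let the kicker play center with probability p; indifference gives −8p + 12(1−p) = 6p − 5(1−p), so p = 17/31.
Similarly the goalkeeper's optimal q on dive left is 11/31, and the value is -8·(11/31) + (6)·(20/31) = 32/31.

32/31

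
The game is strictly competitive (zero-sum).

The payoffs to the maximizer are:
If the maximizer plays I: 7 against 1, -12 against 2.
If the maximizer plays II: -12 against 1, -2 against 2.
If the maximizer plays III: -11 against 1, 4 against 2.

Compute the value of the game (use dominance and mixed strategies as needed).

Row II is strictly dominated by row III, so the maximizer never plays it.
The remaining 2×2 game on (I, III) × (1, 2) has no saddle point. Let the maximizer play I with probability p; indifference gives 7p − 11(1−p) = −12p + 4(1−p), so p = 15/34.
Similarly the minimizer's optimal q on 1 is 8/17, and the value is 7·(8/17) + (-12)·(9/17) = -52/17.

-52/17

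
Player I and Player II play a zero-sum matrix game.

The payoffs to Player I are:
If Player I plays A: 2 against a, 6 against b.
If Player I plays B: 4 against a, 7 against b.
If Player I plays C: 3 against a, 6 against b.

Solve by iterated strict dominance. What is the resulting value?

Column b is strictly dominated by a for Player II (2<6, 4<7, 3<6); eliminate b.
Row C is strictly dominated by row B (4>3); eliminate C.
Row A is strictly dominated by row B (4>2); eliminate A.
Only (B, a) remains, with payoff 4.

4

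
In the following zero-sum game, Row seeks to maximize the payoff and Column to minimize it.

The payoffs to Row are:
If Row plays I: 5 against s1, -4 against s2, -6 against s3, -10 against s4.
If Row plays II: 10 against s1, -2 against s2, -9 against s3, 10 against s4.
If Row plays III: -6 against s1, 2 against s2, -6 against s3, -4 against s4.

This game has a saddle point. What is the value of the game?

Row minima: -10, -9, -6 → Row's maximin is -6.
Column maxima: 10, 2, -6, 10 → Column's minimax is -6.
They coincide at (III, s3), so the value is -6.

-6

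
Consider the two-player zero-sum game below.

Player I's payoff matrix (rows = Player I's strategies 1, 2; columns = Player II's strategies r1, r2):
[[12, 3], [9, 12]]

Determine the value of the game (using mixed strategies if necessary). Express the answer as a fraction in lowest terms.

Row minima are 3 and 9, so Player I's maximin is 9; column maxima are 12 and 12, so Player II's minimax is 12. These differ, so the equilibrium is in mixed strategies.
Let Player I play 1 with probability p. Player II is indifferent when 12p + 9(1−p) = 3p + 12(1−p), giving p = 1/4.
Let Player II play r1 with probability q. Player I is indifferent when 12q + 3(1−q) = 9q + 12(1−q), giving q = 3/4.
The value is 12·(3/4) + (3)·(1/4) = 39/4.

39/4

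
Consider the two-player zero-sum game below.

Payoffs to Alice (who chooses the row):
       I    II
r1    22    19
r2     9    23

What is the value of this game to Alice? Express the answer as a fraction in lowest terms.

335/17

Row minima are 19 and 9, so Alice's maximin is 19; column maxima are 22 and 23, so Bob's minimax is 22. These differ, so the equilibrium is in mixed strategies.
Let Alice play r1 with probability p. Bob is indifferent when 22p + 9(1−p) = 19p + 23(1−p), giving p = 14/17.
Let Bob play I with probability q. Alice is indifferent when 22q + 19(1−q) = 9q + 23(1−q), giving q = 4/17.
The value is 22·(4/17) + (19)·(13/17) = 335/17.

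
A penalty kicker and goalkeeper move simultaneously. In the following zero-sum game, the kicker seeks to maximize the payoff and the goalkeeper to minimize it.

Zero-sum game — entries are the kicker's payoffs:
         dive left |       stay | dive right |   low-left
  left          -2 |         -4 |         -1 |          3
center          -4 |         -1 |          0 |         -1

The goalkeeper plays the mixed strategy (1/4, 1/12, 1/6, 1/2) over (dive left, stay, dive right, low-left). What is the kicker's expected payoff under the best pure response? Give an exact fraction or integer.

left: (-2)·(1/4) + (-4)·(1/12) + (-1)·(1/6) + (3)·(1/2) = 1/2.
center: (-4)·(1/4) + (-1)·(1/12) + (0)·(1/6) + (-1)·(1/2) = -19/12.
The best pure response is left with expected payoff 1/2.

1/2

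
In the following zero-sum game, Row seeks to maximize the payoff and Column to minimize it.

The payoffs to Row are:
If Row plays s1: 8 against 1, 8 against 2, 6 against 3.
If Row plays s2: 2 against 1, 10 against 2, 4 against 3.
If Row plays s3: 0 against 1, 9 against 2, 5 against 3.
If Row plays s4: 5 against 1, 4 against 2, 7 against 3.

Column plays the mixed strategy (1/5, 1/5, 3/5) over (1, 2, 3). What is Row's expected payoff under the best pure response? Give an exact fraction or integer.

s1: (8)·(1/5) + (8)·(1/5) + (6)·(3/5) = 34/5.
s2: (2)·(1/5) + (10)·(1/5) + (4)·(3/5) = 24/5.
s3: (0)·(1/5) + (9)·(1/5) + (5)·(3/5) = 24/5.
s4: (5)·(1/5) + (4)·(1/5) + (7)·(3/5) = 6.
The best pure response is s1 with expected payoff 34/5.

34/5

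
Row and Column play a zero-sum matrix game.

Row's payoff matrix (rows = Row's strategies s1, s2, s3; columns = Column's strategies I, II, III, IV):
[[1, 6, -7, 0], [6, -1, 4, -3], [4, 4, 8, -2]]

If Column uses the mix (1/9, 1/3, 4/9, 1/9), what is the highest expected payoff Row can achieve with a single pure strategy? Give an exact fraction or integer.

s1: (1)·(1/9) + (6)·(1/3) + (-7)·(4/9) + (0)·(1/9) = -1.
s2: (6)·(1/9) + (-1)·(1/3) + (4)·(4/9) + (-3)·(1/9) = 16/9.
s3: (4)·(1/9) + (4)·(1/3) + (8)·(4/9) + (-2)·(1/9) = 46/9.
The best pure response is s3 with expected payoff 46/9.

46/9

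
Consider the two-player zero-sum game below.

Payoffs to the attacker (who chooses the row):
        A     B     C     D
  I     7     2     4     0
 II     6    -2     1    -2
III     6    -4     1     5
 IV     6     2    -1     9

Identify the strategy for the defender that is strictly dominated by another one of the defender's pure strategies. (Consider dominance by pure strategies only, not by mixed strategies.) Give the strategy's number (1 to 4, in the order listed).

1

The defender prefers columns that give the attacker less. Compare A with B: 2 < 7, -2 < 6, -4 < 6, 2 < 6.
So B strictly dominates A for the defender; A is strictly dominated.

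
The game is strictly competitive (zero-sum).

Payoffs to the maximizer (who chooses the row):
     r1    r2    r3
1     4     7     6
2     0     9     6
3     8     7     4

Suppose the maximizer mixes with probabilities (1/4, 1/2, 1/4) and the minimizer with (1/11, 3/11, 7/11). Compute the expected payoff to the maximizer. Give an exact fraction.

131/22

Against (1/11, 3/11, 7/11), each row's expected payoff is 1: 67/11; 2: 69/11; 3: 57/11.
Taking the (1/4, 1/2, 1/4)-weighted average: (1/4)·(67/11) + (1/2)·(69/11) + (1/4)·(57/11) = 131/22.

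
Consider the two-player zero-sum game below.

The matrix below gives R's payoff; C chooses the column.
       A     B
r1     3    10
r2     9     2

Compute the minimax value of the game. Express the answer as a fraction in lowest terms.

Row minima are 3 and 2, so R's maximin is 3; column maxima are 9 and 10, so C's minimax is 9. These differ, so the equilibrium is in mixed strategies.
Let R play r1 with probability p. C is indifferent when 3p + 9(1−p) = 10p + 2(1−p), giving p = 1/2.
Let C play A with probability q. R is indifferent when 3q + 10(1−q) = 9q + 2(1−q), giving q = 4/7.
The value is 3·(4/7) + (10)·(3/7) = 6.

6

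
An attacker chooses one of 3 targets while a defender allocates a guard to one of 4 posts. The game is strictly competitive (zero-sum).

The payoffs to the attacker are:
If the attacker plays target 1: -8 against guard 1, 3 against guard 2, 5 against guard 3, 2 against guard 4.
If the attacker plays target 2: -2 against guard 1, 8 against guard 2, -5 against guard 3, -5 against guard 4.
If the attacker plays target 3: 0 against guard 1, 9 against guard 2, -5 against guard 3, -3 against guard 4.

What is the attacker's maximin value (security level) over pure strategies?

The worst-case payoff for each row is target 1: -8, target 2: -5, target 3: -5.
The best of these is -5.

-5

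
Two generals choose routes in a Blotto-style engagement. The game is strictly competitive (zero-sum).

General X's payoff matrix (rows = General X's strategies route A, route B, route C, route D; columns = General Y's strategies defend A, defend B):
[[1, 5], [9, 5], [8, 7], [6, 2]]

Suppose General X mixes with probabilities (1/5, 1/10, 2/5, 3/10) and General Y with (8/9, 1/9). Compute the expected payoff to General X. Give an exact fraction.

Against (8/9, 1/9), each row's expected payoff is route A: 13/9; route B: 77/9; route C: 71/9; route D: 50/9.
Taking the (1/5, 1/10, 2/5, 3/10)-weighted average: (1/5)·(13/9) + (1/10)·(77/9) + (2/5)·(71/9) + (3/10)·(50/9) = 179/30.

179/30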